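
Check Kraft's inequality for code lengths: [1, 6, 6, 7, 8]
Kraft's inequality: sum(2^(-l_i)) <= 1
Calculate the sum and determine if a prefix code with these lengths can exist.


Sum = 2^(-1) + 2^(-6) + 2^(-6) + 2^(-7) + 2^(-8)
    = 0.5 + 0.015625 + 0.015625 + 0.0078125 + 0.00390625
    = 139/256 = 0.54296875
Since 0.54296875 <= 1, Kraft's inequality IS satisfied.
A prefix code with these lengths CAN exist.

Kraft sum = 0.54296875. Satisfied.


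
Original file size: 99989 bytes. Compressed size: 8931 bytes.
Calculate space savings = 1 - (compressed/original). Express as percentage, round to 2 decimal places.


ratio = compressed/original = 8931/99989 = 0.08932
savings = 1 - ratio = 1 - 0.08932 = 0.91068
as a percentage: 0.91068 * 100 = 91.07%

Space savings = 1 - 8931/99989 = 91.07%


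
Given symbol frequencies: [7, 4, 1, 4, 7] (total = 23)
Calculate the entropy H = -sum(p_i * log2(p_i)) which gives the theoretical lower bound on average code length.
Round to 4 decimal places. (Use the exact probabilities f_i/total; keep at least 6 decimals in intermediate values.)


Per-symbol terms -p_i * log2(p_i) with p_i = f_i/23:
  p = 7/23 = 0.304348: log2(p) = -1.716207, -p*log2(p) = 0.522324
  p = 4/23 = 0.173913: log2(p) = -2.523562, -p*log2(p) = 0.438880
  p = 1/23 = 0.043478: log2(p) = -4.523562, -p*log2(p) = 0.196677
  p = 4/23 = 0.173913: log2(p) = -2.523562, -p*log2(p) = 0.438880
  p = 7/23 = 0.304348: log2(p) = -1.716207, -p*log2(p) = 0.522324
H = 0.522324 + 0.438880 + 0.196677 + 0.438880 + 0.522324 = 2.119085

H = 2.1191 bits/symbol


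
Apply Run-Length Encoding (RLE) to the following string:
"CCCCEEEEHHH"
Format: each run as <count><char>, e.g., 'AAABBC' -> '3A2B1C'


Scanning runs left to right:
  i=0: run of 'C' x 4 -> '4C'
  i=4: run of 'E' x 4 -> '4E'
  i=8: run of 'H' x 3 -> '3H'

RLE = 4C4E3H


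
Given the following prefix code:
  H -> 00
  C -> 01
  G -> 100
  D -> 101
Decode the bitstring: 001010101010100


Decoding step by step:
Bits 00 -> H
Bits 101 -> D
Bits 01 -> C
Bits 01 -> C
Bits 01 -> C
Bits 01 -> C
Bits 00 -> H


Decoded message: HDCCCCH


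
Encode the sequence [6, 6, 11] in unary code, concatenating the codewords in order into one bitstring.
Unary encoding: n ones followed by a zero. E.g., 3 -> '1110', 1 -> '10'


Encode each number as n ones followed by a terminating 0:
  6 -> 1111110 (7 bits)
  6 -> 1111110 (7 bits)
  11 -> 111111111110 (12 bits)
Total length = 7 + 7 + 12 = 26 bits.

Unary([6, 6, 11]) = 11111101111110111111111110 (26 bits)


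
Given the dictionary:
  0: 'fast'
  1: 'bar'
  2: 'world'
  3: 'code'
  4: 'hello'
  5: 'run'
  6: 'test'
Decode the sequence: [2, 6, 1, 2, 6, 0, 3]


Look up each index in the dictionary:
  2 -> 'world'
  6 -> 'test'
  1 -> 'bar'
  2 -> 'world'
  6 -> 'test'
  0 -> 'fast'
  3 -> 'code'

Decoded: "world test bar world test fast code"


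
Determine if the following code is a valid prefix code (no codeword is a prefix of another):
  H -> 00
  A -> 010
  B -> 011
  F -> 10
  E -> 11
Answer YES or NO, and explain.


Checking each pair (does one codeword prefix another?):
  H='00' vs A='010': no prefix
  H='00' vs B='011': no prefix
  H='00' vs F='10': no prefix
  H='00' vs E='11': no prefix
  A='010' vs H='00': no prefix
  A='010' vs B='011': no prefix
  A='010' vs F='10': no prefix
  A='010' vs E='11': no prefix
  B='011' vs H='00': no prefix
  B='011' vs A='010': no prefix
  B='011' vs F='10': no prefix
  B='011' vs E='11': no prefix
  F='10' vs H='00': no prefix
  F='10' vs A='010': no prefix
  F='10' vs B='011': no prefix
  F='10' vs E='11': no prefix
  E='11' vs H='00': no prefix
  E='11' vs A='010': no prefix
  E='11' vs B='011': no prefix
  E='11' vs F='10': no prefix
No violation found over all pairs.

YES -- this is a valid prefix code. No codeword is a prefix of any other codeword.


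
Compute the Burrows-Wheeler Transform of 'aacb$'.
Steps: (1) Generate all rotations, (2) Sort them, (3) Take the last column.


Rotations (sorted):
  0: $aacb -> last char: b
  1: aacb$ -> last char: $
  2: acb$a -> last char: a
  3: b$aac -> last char: c
  4: cb$aa -> last char: a


BWT = b$aca


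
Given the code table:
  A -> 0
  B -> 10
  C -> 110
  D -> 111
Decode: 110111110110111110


Decoding:
110 -> C
111 -> D
110 -> C
110 -> C
111 -> D
110 -> C


Result: CDCCDC


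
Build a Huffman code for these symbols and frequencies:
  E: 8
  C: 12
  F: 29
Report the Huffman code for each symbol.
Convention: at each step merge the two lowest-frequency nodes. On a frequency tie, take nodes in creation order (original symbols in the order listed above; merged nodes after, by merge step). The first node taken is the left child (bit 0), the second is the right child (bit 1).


Huffman tree construction:
Step 1: Merge E(8) + C(12) = 20
Step 2: Merge (E+C)(20) + F(29) = 49
Read each symbol's code off the tree from the root (left child = 0, right child = 1).

Codes:
  E: 00 (length 2)
  C: 01 (length 2)
  F: 1 (length 1)
Average code length: 69/49 = 1.4082 bits/symbol


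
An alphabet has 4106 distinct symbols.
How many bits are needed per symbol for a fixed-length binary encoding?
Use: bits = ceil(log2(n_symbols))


log2(4106) = 12.0035
Bracket: 2^12 = 4096 < 4106 <= 2^13 = 8192
So ceil(log2(4106)) = 13

bits = ceil(log2(4106)) = ceil(12.0035) = 13 bits


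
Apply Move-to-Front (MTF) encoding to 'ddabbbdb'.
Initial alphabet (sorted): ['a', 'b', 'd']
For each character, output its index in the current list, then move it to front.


MTF encoding:
'd': index 2 in ['a', 'b', 'd'] -> ['d', 'a', 'b']
'd': index 0 in ['d', 'a', 'b'] -> ['d', 'a', 'b']
'a': index 1 in ['d', 'a', 'b'] -> ['a', 'd', 'b']
'b': index 2 in ['a', 'd', 'b'] -> ['b', 'a', 'd']
'b': index 0 in ['b', 'a', 'd'] -> ['b', 'a', 'd']
'b': index 0 in ['b', 'a', 'd'] -> ['b', 'a', 'd']
'd': index 2 in ['b', 'a', 'd'] -> ['d', 'b', 'a']
'b': index 1 in ['d', 'b', 'a'] -> ['b', 'd', 'a']


Output: [2, 0, 1, 2, 0, 0, 2, 1]


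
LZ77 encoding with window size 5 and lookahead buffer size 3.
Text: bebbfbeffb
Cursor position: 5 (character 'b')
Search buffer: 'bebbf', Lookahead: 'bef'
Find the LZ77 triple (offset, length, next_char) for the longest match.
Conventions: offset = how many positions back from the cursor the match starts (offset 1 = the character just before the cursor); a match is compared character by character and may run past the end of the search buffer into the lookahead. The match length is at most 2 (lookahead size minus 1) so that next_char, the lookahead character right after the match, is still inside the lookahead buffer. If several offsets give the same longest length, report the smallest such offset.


Try each offset into the search buffer:
  offset=1 (pos 4, char 'f'): match length 0
  offset=2 (pos 3, char 'b'): match length 1
  offset=3 (pos 2, char 'b'): match length 1
  offset=4 (pos 1, char 'e'): match length 0
  offset=5 (pos 0, char 'b'): match length 2
Longest match has length 2 at offset 5.
next_char = character at position 5 + 2 = 7 -> 'f'

Best match: offset=5, length=2 (matching 'be' starting at position 0)
LZ77 triple: (5, 2, 'f')


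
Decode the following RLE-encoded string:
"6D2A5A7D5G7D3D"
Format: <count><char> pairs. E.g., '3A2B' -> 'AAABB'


Expanding each <count><char> pair:
  6D -> 'DDDDDD'
  2A -> 'AA'
  5A -> 'AAAAA'
  7D -> 'DDDDDDD'
  5G -> 'GGGGG'
  7D -> 'DDDDDDD'
  3D -> 'DDD'

Decoded = DDDDDDAAAAAAADDDDDDDGGGGGDDDDDDDDDD


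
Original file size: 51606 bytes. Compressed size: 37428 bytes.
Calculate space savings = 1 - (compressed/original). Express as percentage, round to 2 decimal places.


ratio = compressed/original = 37428/51606 = 0.725265
savings = 1 - ratio = 1 - 0.725265 = 0.274735
as a percentage: 0.274735 * 100 = 27.47%

Space savings = 1 - 37428/51606 = 27.47%


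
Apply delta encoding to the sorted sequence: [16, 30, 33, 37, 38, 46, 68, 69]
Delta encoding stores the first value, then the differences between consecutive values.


First value: 16
Deltas:
  30 - 16 = 14
  33 - 30 = 3
  37 - 33 = 4
  38 - 37 = 1
  46 - 38 = 8
  68 - 46 = 22
  69 - 68 = 1


Delta encoded: [16, 14, 3, 4, 1, 8, 22, 1]


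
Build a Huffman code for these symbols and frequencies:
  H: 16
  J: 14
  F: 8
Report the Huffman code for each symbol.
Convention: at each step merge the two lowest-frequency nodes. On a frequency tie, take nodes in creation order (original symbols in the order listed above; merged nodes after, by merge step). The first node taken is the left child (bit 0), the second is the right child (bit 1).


Huffman tree construction:
Step 1: Merge F(8) + J(14) = 22
Step 2: Merge H(16) + (F+J)(22) = 38
Read each symbol's code off the tree from the root (left child = 0, right child = 1).

Codes:
  H: 0 (length 1)
  J: 11 (length 2)
  F: 10 (length 2)
Average code length: 60/38 = 1.5789 bits/symbol


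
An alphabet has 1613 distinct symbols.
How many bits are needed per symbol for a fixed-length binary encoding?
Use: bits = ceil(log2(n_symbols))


log2(1613) = 10.6555
Bracket: 2^10 = 1024 < 1613 <= 2^11 = 2048
So ceil(log2(1613)) = 11

bits = ceil(log2(1613)) = ceil(10.6555) = 11 bits


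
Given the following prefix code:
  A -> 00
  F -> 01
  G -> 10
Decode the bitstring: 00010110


Decoding step by step:
Bits 00 -> A
Bits 01 -> F
Bits 01 -> F
Bits 10 -> G


Decoded message: AFFG


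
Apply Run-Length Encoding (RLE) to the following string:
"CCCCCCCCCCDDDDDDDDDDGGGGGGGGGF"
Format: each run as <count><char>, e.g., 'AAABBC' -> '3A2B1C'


Scanning runs left to right:
  i=0: run of 'C' x 10 -> '10C'
  i=10: run of 'D' x 10 -> '10D'
  i=20: run of 'G' x 9 -> '9G'
  i=29: run of 'F' x 1 -> '1F'

RLE = 10C10D9G1F


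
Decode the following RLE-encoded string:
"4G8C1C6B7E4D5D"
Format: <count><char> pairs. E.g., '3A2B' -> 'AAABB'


Expanding each <count><char> pair:
  4G -> 'GGGG'
  8C -> 'CCCCCCCC'
  1C -> 'C'
  6B -> 'BBBBBB'
  7E -> 'EEEEEEE'
  4D -> 'DDDD'
  5D -> 'DDDDD'

Decoded = GGGGCCCCCCCCCBBBBBBEEEEEEEDDDDDDDDD


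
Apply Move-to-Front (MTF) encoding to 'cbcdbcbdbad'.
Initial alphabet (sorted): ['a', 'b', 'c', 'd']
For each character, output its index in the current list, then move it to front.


MTF encoding:
'c': index 2 in ['a', 'b', 'c', 'd'] -> ['c', 'a', 'b', 'd']
'b': index 2 in ['c', 'a', 'b', 'd'] -> ['b', 'c', 'a', 'd']
'c': index 1 in ['b', 'c', 'a', 'd'] -> ['c', 'b', 'a', 'd']
'd': index 3 in ['c', 'b', 'a', 'd'] -> ['d', 'c', 'b', 'a']
'b': index 2 in ['d', 'c', 'b', 'a'] -> ['b', 'd', 'c', 'a']
'c': index 2 in ['b', 'd', 'c', 'a'] -> ['c', 'b', 'd', 'a']
'b': index 1 in ['c', 'b', 'd', 'a'] -> ['b', 'c', 'd', 'a']
'd': index 2 in ['b', 'c', 'd', 'a'] -> ['d', 'b', 'c', 'a']
'b': index 1 in ['d', 'b', 'c', 'a'] -> ['b', 'd', 'c', 'a']
'a': index 3 in ['b', 'd', 'c', 'a'] -> ['a', 'b', 'd', 'c']
'd': index 2 in ['a', 'b', 'd', 'c'] -> ['d', 'a', 'b', 'c']


Output: [2, 2, 1, 3, 2, 2, 1, 2, 1, 3, 2]


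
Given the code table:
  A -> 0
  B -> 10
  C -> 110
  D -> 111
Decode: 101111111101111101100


Decoding:
10 -> B
111 -> D
111 -> D
110 -> C
111 -> D
110 -> C
110 -> C
0 -> A


Result: BDDCDCCA


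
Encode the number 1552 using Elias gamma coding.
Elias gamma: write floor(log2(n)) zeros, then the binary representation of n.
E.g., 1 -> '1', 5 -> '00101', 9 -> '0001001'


num_bits = floor(log2(1552)) + 1 = 11
leading_zeros = num_bits - 1 = 10
binary(1552) = 11000010000

Elias gamma(1552) = '0000000000' + '11000010000' = 000000000011000010000 (21 bits)


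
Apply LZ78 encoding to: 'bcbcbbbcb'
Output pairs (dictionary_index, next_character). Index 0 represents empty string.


LZ78 encoding steps:
Dictionary: {0: ''}
Step 1: w='' (idx 0), next='b' -> output (0, 'b'), add 'b' as idx 1
Step 2: w='' (idx 0), next='c' -> output (0, 'c'), add 'c' as idx 2
Step 3: w='b' (idx 1), next='c' -> output (1, 'c'), add 'bc' as idx 3
Step 4: w='b' (idx 1), next='b' -> output (1, 'b'), add 'bb' as idx 4
Step 5: w='bc' (idx 3), next='b' -> output (3, 'b'), add 'bcb' as idx 5


Encoded: [(0, 'b'), (0, 'c'), (1, 'c'), (1, 'b'), (3, 'b')]


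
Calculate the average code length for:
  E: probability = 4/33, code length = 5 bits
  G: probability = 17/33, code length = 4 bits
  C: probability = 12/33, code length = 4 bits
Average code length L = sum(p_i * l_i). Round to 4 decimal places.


Weighted contributions p_i * l_i:
  E: (4/33) * 5 = 20/33
  G: (17/33) * 4 = 68/33
  C: (12/33) * 4 = 48/33
Sum = (20 + 68 + 48)/33 = 136/33

L = 136/33 = 4.1212 bits/symbol


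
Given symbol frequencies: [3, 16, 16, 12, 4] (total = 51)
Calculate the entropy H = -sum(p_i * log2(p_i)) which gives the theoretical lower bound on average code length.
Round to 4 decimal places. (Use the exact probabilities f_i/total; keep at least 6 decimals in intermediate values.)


Per-symbol terms -p_i * log2(p_i) with p_i = f_i/51:
  p = 3/51 = 0.058824: log2(p) = -4.087463, -p*log2(p) = 0.240439
  p = 16/51 = 0.313725: log2(p) = -1.672425, -p*log2(p) = 0.524682
  p = 16/51 = 0.313725: log2(p) = -1.672425, -p*log2(p) = 0.524682
  p = 12/51 = 0.235294: log2(p) = -2.087463, -p*log2(p) = 0.491168
  p = 4/51 = 0.078431: log2(p) = -3.672425, -p*log2(p) = 0.288033
H = 0.240439 + 0.524682 + 0.524682 + 0.491168 + 0.288033 = 2.069004

H = 2.069 bits/symbol


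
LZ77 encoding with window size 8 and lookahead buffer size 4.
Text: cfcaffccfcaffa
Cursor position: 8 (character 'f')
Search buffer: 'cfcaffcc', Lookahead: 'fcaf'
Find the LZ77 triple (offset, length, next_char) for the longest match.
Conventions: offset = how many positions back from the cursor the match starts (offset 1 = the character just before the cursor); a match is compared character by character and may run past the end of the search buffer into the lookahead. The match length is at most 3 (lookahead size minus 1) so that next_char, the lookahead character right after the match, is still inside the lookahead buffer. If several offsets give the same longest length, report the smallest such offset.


Try each offset into the search buffer:
  offset=1 (pos 7, char 'c'): match length 0
  offset=2 (pos 6, char 'c'): match length 0
  offset=3 (pos 5, char 'f'): match length 2
  offset=4 (pos 4, char 'f'): match length 1
  offset=5 (pos 3, char 'a'): match length 0
  offset=6 (pos 2, char 'c'): match length 0
  offset=7 (pos 1, char 'f'): match length 3
  offset=8 (pos 0, char 'c'): match length 0
Longest match has length 3 at offset 7.
next_char = character at position 8 + 3 = 11 -> 'f'

Best match: offset=7, length=3 (matching 'fca' starting at position 1)
LZ77 triple: (7, 3, 'f')


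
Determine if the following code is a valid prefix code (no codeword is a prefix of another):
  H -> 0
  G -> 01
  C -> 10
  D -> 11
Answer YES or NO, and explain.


Checking each pair (does one codeword prefix another?):
  H='0' vs G='01': prefix -- VIOLATION

NO -- this is NOT a valid prefix code. H (0) is a prefix of G (01).


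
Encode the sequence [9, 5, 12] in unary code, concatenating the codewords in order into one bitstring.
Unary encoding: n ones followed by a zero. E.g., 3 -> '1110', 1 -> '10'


Encode each number as n ones followed by a terminating 0:
  9 -> 1111111110 (10 bits)
  5 -> 111110 (6 bits)
  12 -> 1111111111110 (13 bits)
Total length = 10 + 6 + 13 = 29 bits.

Unary([9, 5, 12]) = 11111111101111101111111111110 (29 bits)


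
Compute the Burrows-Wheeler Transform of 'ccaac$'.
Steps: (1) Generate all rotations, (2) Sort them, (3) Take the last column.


Rotations (sorted):
  0: $ccaac -> last char: c
  1: aac$cc -> last char: c
  2: ac$cca -> last char: a
  3: c$ccaa -> last char: a
  4: caac$c -> last char: c
  5: ccaac$ -> last char: $


BWT = ccaac$


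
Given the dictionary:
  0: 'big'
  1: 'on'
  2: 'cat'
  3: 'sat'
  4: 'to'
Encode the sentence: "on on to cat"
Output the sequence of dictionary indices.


Look up each word in the dictionary:
  'on' -> 1
  'on' -> 1
  'to' -> 4
  'cat' -> 2

Encoded: [1, 1, 4, 2]


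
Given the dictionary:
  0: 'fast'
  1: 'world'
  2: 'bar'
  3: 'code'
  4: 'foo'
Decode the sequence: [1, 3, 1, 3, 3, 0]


Look up each index in the dictionary:
  1 -> 'world'
  3 -> 'code'
  1 -> 'world'
  3 -> 'code'
  3 -> 'code'
  0 -> 'fast'

Decoded: "world code world code code fast"


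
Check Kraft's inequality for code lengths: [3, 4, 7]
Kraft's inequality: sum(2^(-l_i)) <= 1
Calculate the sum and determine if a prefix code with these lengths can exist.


Sum = 2^(-3) + 2^(-4) + 2^(-7)
    = 0.125 + 0.0625 + 0.0078125
    = 25/128 = 0.1953125
Since 0.1953125 <= 1, Kraft's inequality IS satisfied.
A prefix code with these lengths CAN exist.

Kraft sum = 0.1953125. Satisfied.


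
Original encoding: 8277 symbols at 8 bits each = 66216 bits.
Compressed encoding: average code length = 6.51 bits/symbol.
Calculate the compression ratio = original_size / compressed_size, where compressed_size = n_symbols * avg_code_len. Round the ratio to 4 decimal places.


original_size = n_symbols * orig_bits = 8277 * 8 = 66216 bits
compressed_size = n_symbols * avg_code_len = 8277 * 6.51 = 53883.27 bits
ratio = original_size / compressed_size = 66216 / 53883.27 = 1.2289

Compression ratio = 1.2289


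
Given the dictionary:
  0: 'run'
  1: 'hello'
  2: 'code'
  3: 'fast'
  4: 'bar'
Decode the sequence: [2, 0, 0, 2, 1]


Look up each index in the dictionary:
  2 -> 'code'
  0 -> 'run'
  0 -> 'run'
  2 -> 'code'
  1 -> 'hello'

Decoded: "code run run code hello"


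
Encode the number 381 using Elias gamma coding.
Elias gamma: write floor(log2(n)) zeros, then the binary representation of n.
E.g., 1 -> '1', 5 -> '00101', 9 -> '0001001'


num_bits = floor(log2(381)) + 1 = 9
leading_zeros = num_bits - 1 = 8
binary(381) = 101111101

Elias gamma(381) = '00000000' + '101111101' = 00000000101111101 (17 bits)


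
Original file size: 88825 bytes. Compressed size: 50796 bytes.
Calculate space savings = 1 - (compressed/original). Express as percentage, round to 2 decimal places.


ratio = compressed/original = 50796/88825 = 0.571866
savings = 1 - ratio = 1 - 0.571866 = 0.428134
as a percentage: 0.428134 * 100 = 42.81%

Space savings = 1 - 50796/88825 = 42.81%


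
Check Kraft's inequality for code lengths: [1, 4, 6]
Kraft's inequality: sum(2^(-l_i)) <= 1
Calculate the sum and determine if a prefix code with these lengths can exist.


Sum = 2^(-1) + 2^(-4) + 2^(-6)
    = 0.5 + 0.0625 + 0.015625
    = 37/64 = 0.578125
Since 0.578125 <= 1, Kraft's inequality IS satisfied.
A prefix code with these lengths CAN exist.

Kraft sum = 0.578125. Satisfied.


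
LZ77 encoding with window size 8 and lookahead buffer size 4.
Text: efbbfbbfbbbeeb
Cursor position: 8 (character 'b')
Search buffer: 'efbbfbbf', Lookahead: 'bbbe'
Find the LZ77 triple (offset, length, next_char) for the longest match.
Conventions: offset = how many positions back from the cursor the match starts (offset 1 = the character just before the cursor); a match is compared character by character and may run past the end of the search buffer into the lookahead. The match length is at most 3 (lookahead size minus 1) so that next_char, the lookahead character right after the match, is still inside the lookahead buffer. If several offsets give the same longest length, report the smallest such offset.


Try each offset into the search buffer:
  offset=1 (pos 7, char 'f'): match length 0
  offset=2 (pos 6, char 'b'): match length 1
  offset=3 (pos 5, char 'b'): match length 2
  offset=4 (pos 4, char 'f'): match length 0
  offset=5 (pos 3, char 'b'): match length 1
  offset=6 (pos 2, char 'b'): match length 2
  offset=7 (pos 1, char 'f'): match length 0
  offset=8 (pos 0, char 'e'): match length 0
Longest match has length 2, found at offsets 3, 6; take the smallest, offset 3.
next_char = character at position 8 + 2 = 10 -> 'b'

Best match: offset=3, length=2 (matching 'bb' starting at position 5)
LZ77 triple: (3, 2, 'b')


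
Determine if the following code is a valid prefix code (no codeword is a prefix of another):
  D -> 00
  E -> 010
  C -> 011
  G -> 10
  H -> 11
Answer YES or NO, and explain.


Checking each pair (does one codeword prefix another?):
  D='00' vs E='010': no prefix
  D='00' vs C='011': no prefix
  D='00' vs G='10': no prefix
  D='00' vs H='11': no prefix
  E='010' vs D='00': no prefix
  E='010' vs C='011': no prefix
  E='010' vs G='10': no prefix
  E='010' vs H='11': no prefix
  C='011' vs D='00': no prefix
  C='011' vs E='010': no prefix
  C='011' vs G='10': no prefix
  C='011' vs H='11': no prefix
  G='10' vs D='00': no prefix
  G='10' vs E='010': no prefix
  G='10' vs C='011': no prefix
  G='10' vs H='11': no prefix
  H='11' vs D='00': no prefix
  H='11' vs E='010': no prefix
  H='11' vs C='011': no prefix
  H='11' vs G='10': no prefix
No violation found over all pairs.

YES -- this is a valid prefix code. No codeword is a prefix of any other codeword.


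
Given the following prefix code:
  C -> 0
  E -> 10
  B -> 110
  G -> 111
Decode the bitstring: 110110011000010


Decoding step by step:
Bits 110 -> B
Bits 110 -> B
Bits 0 -> C
Bits 110 -> B
Bits 0 -> C
Bits 0 -> C
Bits 0 -> C
Bits 10 -> E


Decoded message: BBCBCCCE


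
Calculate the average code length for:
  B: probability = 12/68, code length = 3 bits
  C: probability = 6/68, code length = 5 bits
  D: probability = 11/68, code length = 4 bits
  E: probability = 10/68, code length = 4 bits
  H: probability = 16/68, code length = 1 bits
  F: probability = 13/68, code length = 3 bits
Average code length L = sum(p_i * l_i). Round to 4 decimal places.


Weighted contributions p_i * l_i:
  B: (12/68) * 3 = 36/68
  C: (6/68) * 5 = 30/68
  D: (11/68) * 4 = 44/68
  E: (10/68) * 4 = 40/68
  H: (16/68) * 1 = 16/68
  F: (13/68) * 3 = 39/68
Sum = (36 + 30 + 44 + 40 + 16 + 39)/68 = 205/68

L = 205/68 = 3.0147 bits/symbol


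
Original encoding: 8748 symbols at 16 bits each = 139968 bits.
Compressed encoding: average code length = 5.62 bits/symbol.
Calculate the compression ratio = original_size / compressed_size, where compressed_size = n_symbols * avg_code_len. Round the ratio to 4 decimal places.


original_size = n_symbols * orig_bits = 8748 * 16 = 139968 bits
compressed_size = n_symbols * avg_code_len = 8748 * 5.62 = 49163.76 bits
ratio = original_size / compressed_size = 139968 / 49163.76 = 2.847

Compression ratio = 2.847


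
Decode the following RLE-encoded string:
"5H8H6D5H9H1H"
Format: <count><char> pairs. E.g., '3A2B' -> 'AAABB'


Expanding each <count><char> pair:
  5H -> 'HHHHH'
  8H -> 'HHHHHHHH'
  6D -> 'DDDDDD'
  5H -> 'HHHHH'
  9H -> 'HHHHHHHHH'
  1H -> 'H'

Decoded = HHHHHHHHHHHHHDDDDDDHHHHHHHHHHHHHHH


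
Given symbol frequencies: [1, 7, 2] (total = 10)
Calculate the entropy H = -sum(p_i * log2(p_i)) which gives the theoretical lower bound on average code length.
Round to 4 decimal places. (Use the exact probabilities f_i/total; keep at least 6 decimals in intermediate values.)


Per-symbol terms -p_i * log2(p_i) with p_i = f_i/10:
  p = 1/10 = 0.100000: log2(p) = -3.321928, -p*log2(p) = 0.332193
  p = 7/10 = 0.700000: log2(p) = -0.514573, -p*log2(p) = 0.360201
  p = 2/10 = 0.200000: log2(p) = -2.321928, -p*log2(p) = 0.464386
H = 0.332193 + 0.360201 + 0.464386 = 1.156780

H = 1.1568 bits/symbol


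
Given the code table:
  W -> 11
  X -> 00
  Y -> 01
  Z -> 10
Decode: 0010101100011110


Decoding:
00 -> X
10 -> Z
10 -> Z
11 -> W
00 -> X
01 -> Y
11 -> W
10 -> Z


Result: XZZWXYWZ


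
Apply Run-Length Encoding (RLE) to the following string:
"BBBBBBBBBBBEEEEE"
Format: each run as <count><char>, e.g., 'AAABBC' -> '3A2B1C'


Scanning runs left to right:
  i=0: run of 'B' x 11 -> '11B'
  i=11: run of 'E' x 5 -> '5E'

RLE = 11B5E


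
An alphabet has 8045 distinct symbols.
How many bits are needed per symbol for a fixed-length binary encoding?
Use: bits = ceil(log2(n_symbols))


log2(8045) = 12.9739
Bracket: 2^12 = 4096 < 8045 <= 2^13 = 8192
So ceil(log2(8045)) = 13

bits = ceil(log2(8045)) = ceil(12.9739) = 13 bits


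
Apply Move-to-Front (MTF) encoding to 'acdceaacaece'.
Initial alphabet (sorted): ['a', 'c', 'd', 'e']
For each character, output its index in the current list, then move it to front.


MTF encoding:
'a': index 0 in ['a', 'c', 'd', 'e'] -> ['a', 'c', 'd', 'e']
'c': index 1 in ['a', 'c', 'd', 'e'] -> ['c', 'a', 'd', 'e']
'd': index 2 in ['c', 'a', 'd', 'e'] -> ['d', 'c', 'a', 'e']
'c': index 1 in ['d', 'c', 'a', 'e'] -> ['c', 'd', 'a', 'e']
'e': index 3 in ['c', 'd', 'a', 'e'] -> ['e', 'c', 'd', 'a']
'a': index 3 in ['e', 'c', 'd', 'a'] -> ['a', 'e', 'c', 'd']
'a': index 0 in ['a', 'e', 'c', 'd'] -> ['a', 'e', 'c', 'd']
'c': index 2 in ['a', 'e', 'c', 'd'] -> ['c', 'a', 'e', 'd']
'a': index 1 in ['c', 'a', 'e', 'd'] -> ['a', 'c', 'e', 'd']
'e': index 2 in ['a', 'c', 'e', 'd'] -> ['e', 'a', 'c', 'd']
'c': index 2 in ['e', 'a', 'c', 'd'] -> ['c', 'e', 'a', 'd']
'e': index 1 in ['c', 'e', 'a', 'd'] -> ['e', 'c', 'a', 'd']


Output: [0, 1, 2, 1, 3, 3, 0, 2, 1, 2, 2, 1]


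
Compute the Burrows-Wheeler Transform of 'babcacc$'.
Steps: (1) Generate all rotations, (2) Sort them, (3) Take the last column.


Rotations (sorted):
  0: $babcacc -> last char: c
  1: abcacc$b -> last char: b
  2: acc$babc -> last char: c
  3: babcacc$ -> last char: $
  4: bcacc$ba -> last char: a
  5: c$babcac -> last char: c
  6: cacc$bab -> last char: b
  7: cc$babca -> last char: a


BWT = cbc$acba


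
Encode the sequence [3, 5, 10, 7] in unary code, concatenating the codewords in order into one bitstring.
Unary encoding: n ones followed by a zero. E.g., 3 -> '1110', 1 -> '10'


Encode each number as n ones followed by a terminating 0:
  3 -> 1110 (4 bits)
  5 -> 111110 (6 bits)
  10 -> 11111111110 (11 bits)
  7 -> 11111110 (8 bits)
Total length = 4 + 6 + 11 + 8 = 29 bits.

Unary([3, 5, 10, 7]) = 11101111101111111111011111110 (29 bits)


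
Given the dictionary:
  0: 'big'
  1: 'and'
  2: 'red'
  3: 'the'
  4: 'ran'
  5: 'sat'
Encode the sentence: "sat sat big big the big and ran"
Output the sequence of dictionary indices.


Look up each word in the dictionary:
  'sat' -> 5
  'sat' -> 5
  'big' -> 0
  'big' -> 0
  'the' -> 3
  'big' -> 0
  'and' -> 1
  'ran' -> 4

Encoded: [5, 5, 0, 0, 3, 0, 1, 4]


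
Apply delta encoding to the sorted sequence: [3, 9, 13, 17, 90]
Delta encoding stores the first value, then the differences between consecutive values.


First value: 3
Deltas:
  9 - 3 = 6
  13 - 9 = 4
  17 - 13 = 4
  90 - 17 = 73


Delta encoded: [3, 6, 4, 4, 73]


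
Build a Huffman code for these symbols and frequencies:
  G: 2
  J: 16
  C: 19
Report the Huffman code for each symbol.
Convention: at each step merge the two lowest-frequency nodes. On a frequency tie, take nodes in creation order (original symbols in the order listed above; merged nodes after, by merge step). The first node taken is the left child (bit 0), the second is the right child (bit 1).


Huffman tree construction:
Step 1: Merge G(2) + J(16) = 18
Step 2: Merge (G+J)(18) + C(19) = 37
Read each symbol's code off the tree from the root (left child = 0, right child = 1).

Codes:
  G: 00 (length 2)
  J: 01 (length 2)
  C: 1 (length 1)
Average code length: 55/37 = 1.4865 bits/symbol


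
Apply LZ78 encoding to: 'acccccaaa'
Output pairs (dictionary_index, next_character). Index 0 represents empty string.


LZ78 encoding steps:
Dictionary: {0: ''}
Step 1: w='' (idx 0), next='a' -> output (0, 'a'), add 'a' as idx 1
Step 2: w='' (idx 0), next='c' -> output (0, 'c'), add 'c' as idx 2
Step 3: w='c' (idx 2), next='c' -> output (2, 'c'), add 'cc' as idx 3
Step 4: w='cc' (idx 3), next='a' -> output (3, 'a'), add 'cca' as idx 4
Step 5: w='a' (idx 1), next='a' -> output (1, 'a'), add 'aa' as idx 5


Encoded: [(0, 'a'), (0, 'c'), (2, 'c'), (3, 'a'), (1, 'a')]


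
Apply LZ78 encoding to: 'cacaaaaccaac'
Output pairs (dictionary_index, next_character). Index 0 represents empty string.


LZ78 encoding steps:
Dictionary: {0: ''}
Step 1: w='' (idx 0), next='c' -> output (0, 'c'), add 'c' as idx 1
Step 2: w='' (idx 0), next='a' -> output (0, 'a'), add 'a' as idx 2
Step 3: w='c' (idx 1), next='a' -> output (1, 'a'), add 'ca' as idx 3
Step 4: w='a' (idx 2), next='a' -> output (2, 'a'), add 'aa' as idx 4
Step 5: w='a' (idx 2), next='c' -> output (2, 'c'), add 'ac' as idx 5
Step 6: w='ca' (idx 3), next='a' -> output (3, 'a'), add 'caa' as idx 6
Step 7: w='c' (idx 1), end of input -> output (1, '')


Encoded: [(0, 'c'), (0, 'a'), (1, 'a'), (2, 'a'), (2, 'c'), (3, 'a'), (1, '')]


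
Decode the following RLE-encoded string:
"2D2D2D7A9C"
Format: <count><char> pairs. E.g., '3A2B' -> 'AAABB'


Expanding each <count><char> pair:
  2D -> 'DD'
  2D -> 'DD'
  2D -> 'DD'
  7A -> 'AAAAAAA'
  9C -> 'CCCCCCCCC'

Decoded = DDDDDDAAAAAAACCCCCCCCC


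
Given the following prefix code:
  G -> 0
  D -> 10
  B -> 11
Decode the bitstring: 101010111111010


Decoding step by step:
Bits 10 -> D
Bits 10 -> D
Bits 10 -> D
Bits 11 -> B
Bits 11 -> B
Bits 11 -> B
Bits 0 -> G
Bits 10 -> D


Decoded message: DDDBBBGD


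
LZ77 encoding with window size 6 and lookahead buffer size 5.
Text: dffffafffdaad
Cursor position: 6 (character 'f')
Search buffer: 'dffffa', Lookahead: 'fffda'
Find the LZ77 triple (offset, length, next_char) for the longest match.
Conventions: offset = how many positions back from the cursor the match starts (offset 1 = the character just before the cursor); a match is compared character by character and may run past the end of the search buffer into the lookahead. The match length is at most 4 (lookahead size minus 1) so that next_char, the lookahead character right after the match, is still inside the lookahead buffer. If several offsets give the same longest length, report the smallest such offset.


Try each offset into the search buffer:
  offset=1 (pos 5, char 'a'): match length 0
  offset=2 (pos 4, char 'f'): match length 1
  offset=3 (pos 3, char 'f'): match length 2
  offset=4 (pos 2, char 'f'): match length 3
  offset=5 (pos 1, char 'f'): match length 3
  offset=6 (pos 0, char 'd'): match length 0
Longest match has length 3, found at offsets 4, 5; take the smallest, offset 4.
next_char = character at position 6 + 3 = 9 -> 'd'

Best match: offset=4, length=3 (matching 'fff' starting at position 2)
LZ77 triple: (4, 3, 'd')


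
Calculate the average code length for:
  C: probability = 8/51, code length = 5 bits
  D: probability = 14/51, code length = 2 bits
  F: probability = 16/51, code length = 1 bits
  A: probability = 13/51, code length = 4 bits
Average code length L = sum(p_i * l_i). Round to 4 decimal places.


Weighted contributions p_i * l_i:
  C: (8/51) * 5 = 40/51
  D: (14/51) * 2 = 28/51
  F: (16/51) * 1 = 16/51
  A: (13/51) * 4 = 52/51
Sum = (40 + 28 + 16 + 52)/51 = 136/51

L = 136/51 = 2.6667 bits/symbol


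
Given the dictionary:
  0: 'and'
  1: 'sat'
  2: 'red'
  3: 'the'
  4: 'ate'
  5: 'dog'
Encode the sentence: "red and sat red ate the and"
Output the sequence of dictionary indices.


Look up each word in the dictionary:
  'red' -> 2
  'and' -> 0
  'sat' -> 1
  'red' -> 2
  'ate' -> 4
  'the' -> 3
  'and' -> 0

Encoded: [2, 0, 1, 2, 4, 3, 0]


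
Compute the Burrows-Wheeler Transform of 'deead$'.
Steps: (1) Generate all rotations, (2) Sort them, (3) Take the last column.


Rotations (sorted):
  0: $deead -> last char: d
  1: ad$dee -> last char: e
  2: d$deea -> last char: a
  3: deead$ -> last char: $
  4: ead$de -> last char: e
  5: eead$d -> last char: d


BWT = dea$ed


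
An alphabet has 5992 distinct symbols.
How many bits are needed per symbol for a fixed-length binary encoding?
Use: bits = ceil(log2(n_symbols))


log2(5992) = 12.5488
Bracket: 2^12 = 4096 < 5992 <= 2^13 = 8192
So ceil(log2(5992)) = 13

bits = ceil(log2(5992)) = ceil(12.5488) = 13 bits


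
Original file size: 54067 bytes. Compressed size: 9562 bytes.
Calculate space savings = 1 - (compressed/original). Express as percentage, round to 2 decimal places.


ratio = compressed/original = 9562/54067 = 0.176855
savings = 1 - ratio = 1 - 0.176855 = 0.823145
as a percentage: 0.823145 * 100 = 82.31%

Space savings = 1 - 9562/54067 = 82.31%


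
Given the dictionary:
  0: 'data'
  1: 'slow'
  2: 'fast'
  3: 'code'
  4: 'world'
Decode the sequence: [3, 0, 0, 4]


Look up each index in the dictionary:
  3 -> 'code'
  0 -> 'data'
  0 -> 'data'
  4 -> 'world'

Decoded: "code data data world"


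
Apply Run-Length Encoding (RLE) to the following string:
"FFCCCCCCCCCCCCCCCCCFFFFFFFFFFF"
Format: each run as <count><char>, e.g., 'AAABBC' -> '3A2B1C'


Scanning runs left to right:
  i=0: run of 'F' x 2 -> '2F'
  i=2: run of 'C' x 17 -> '17C'
  i=19: run of 'F' x 11 -> '11F'

RLE = 2F17C11F


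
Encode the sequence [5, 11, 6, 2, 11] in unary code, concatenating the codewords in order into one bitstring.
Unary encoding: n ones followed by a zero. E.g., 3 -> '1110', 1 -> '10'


Encode each number as n ones followed by a terminating 0:
  5 -> 111110 (6 bits)
  11 -> 111111111110 (12 bits)
  6 -> 1111110 (7 bits)
  2 -> 110 (3 bits)
  11 -> 111111111110 (12 bits)
Total length = 6 + 12 + 7 + 3 + 12 = 40 bits.

Unary([5, 11, 6, 2, 11]) = 1111101111111111101111110110111111111110 (40 bits)


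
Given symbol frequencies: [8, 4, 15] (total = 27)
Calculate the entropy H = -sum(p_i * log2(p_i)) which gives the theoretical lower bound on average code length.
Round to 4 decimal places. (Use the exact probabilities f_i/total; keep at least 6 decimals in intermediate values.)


Per-symbol terms -p_i * log2(p_i) with p_i = f_i/27:
  p = 8/27 = 0.296296: log2(p) = -1.754888, -p*log2(p) = 0.519967
  p = 4/27 = 0.148148: log2(p) = -2.754888, -p*log2(p) = 0.408131
  p = 15/27 = 0.555556: log2(p) = -0.847997, -p*log2(p) = 0.471109
H = 0.519967 + 0.408131 + 0.471109 = 1.399207

H = 1.3992 bits/symbol


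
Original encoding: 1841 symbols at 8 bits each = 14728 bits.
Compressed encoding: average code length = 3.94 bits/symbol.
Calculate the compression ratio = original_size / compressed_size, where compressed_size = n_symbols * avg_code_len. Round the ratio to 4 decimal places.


original_size = n_symbols * orig_bits = 1841 * 8 = 14728 bits
compressed_size = n_symbols * avg_code_len = 1841 * 3.94 = 7253.54 bits
ratio = original_size / compressed_size = 14728 / 7253.54 = 2.0305

Compression ratio = 2.0305


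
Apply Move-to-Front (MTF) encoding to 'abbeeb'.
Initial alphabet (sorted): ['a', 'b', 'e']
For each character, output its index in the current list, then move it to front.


MTF encoding:
'a': index 0 in ['a', 'b', 'e'] -> ['a', 'b', 'e']
'b': index 1 in ['a', 'b', 'e'] -> ['b', 'a', 'e']
'b': index 0 in ['b', 'a', 'e'] -> ['b', 'a', 'e']
'e': index 2 in ['b', 'a', 'e'] -> ['e', 'b', 'a']
'e': index 0 in ['e', 'b', 'a'] -> ['e', 'b', 'a']
'b': index 1 in ['e', 'b', 'a'] -> ['b', 'e', 'a']


Output: [0, 1, 0, 2, 0, 1]


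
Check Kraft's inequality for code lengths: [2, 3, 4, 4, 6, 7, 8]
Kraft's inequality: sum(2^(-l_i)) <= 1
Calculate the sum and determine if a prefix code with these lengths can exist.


Sum = 2^(-2) + 2^(-3) + 2^(-4) + 2^(-4) + 2^(-6) + 2^(-7) + 2^(-8)
    = 0.25 + 0.125 + 0.0625 + 0.0625 + 0.015625 + 0.0078125 + 0.00390625
    = 135/256 = 0.52734375
Since 0.52734375 <= 1, Kraft's inequality IS satisfied.
A prefix code with these lengths CAN exist.

Kraft sum = 0.52734375. Satisfied.


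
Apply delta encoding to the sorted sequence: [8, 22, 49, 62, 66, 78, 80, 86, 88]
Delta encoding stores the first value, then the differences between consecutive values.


First value: 8
Deltas:
  22 - 8 = 14
  49 - 22 = 27
  62 - 49 = 13
  66 - 62 = 4
  78 - 66 = 12
  80 - 78 = 2
  86 - 80 = 6
  88 - 86 = 2


Delta encoded: [8, 14, 27, 13, 4, 12, 2, 6, 2]


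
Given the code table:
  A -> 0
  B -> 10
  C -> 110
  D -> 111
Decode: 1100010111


Decoding:
110 -> C
0 -> A
0 -> A
10 -> B
111 -> D


Result: CAABD


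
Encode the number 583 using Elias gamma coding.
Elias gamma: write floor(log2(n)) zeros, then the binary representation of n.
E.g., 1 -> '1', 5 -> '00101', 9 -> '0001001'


num_bits = floor(log2(583)) + 1 = 10
leading_zeros = num_bits - 1 = 9
binary(583) = 1001000111

Elias gamma(583) = '000000000' + '1001000111' = 0000000001001000111 (19 bits)


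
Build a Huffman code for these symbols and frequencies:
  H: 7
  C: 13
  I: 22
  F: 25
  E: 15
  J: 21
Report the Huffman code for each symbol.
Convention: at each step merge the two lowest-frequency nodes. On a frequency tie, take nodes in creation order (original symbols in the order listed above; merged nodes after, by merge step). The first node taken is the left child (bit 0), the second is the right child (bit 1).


Huffman tree construction:
Step 1: Merge H(7) + C(13) = 20
Step 2: Merge E(15) + (H+C)(20) = 35
Step 3: Merge J(21) + I(22) = 43
Step 4: Merge F(25) + (E+(H+C))(35) = 60
Step 5: Merge (J+I)(43) + (F+(E+(H+C)))(60) = 103
Read each symbol's code off the tree from the root (left child = 0, right child = 1).

Codes:
  H: 1110 (length 4)
  C: 1111 (length 4)
  I: 01 (length 2)
  F: 10 (length 2)
  E: 110 (length 3)
  J: 00 (length 2)
Average code length: 261/103 = 2.5340 bits/symbol


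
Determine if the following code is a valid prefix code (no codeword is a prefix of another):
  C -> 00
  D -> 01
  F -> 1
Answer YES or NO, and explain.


Checking each pair (does one codeword prefix another?):
  C='00' vs D='01': no prefix
  C='00' vs F='1': no prefix
  D='01' vs C='00': no prefix
  D='01' vs F='1': no prefix
  F='1' vs C='00': no prefix
  F='1' vs D='01': no prefix
No violation found over all pairs.

YES -- this is a valid prefix code. No codeword is a prefix of any other codeword.


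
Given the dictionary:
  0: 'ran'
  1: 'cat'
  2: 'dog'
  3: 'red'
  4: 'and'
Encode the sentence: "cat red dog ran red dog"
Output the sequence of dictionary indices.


Look up each word in the dictionary:
  'cat' -> 1
  'red' -> 3
  'dog' -> 2
  'ran' -> 0
  'red' -> 3
  'dog' -> 2

Encoded: [1, 3, 2, 0, 3, 2]


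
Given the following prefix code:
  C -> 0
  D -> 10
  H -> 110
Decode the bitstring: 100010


Decoding step by step:
Bits 10 -> D
Bits 0 -> C
Bits 0 -> C
Bits 10 -> D


Decoded message: DCCD


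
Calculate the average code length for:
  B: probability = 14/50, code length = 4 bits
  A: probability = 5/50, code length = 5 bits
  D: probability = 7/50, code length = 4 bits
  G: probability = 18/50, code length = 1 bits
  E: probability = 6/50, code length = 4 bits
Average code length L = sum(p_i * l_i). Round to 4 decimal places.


Weighted contributions p_i * l_i:
  B: (14/50) * 4 = 56/50
  A: (5/50) * 5 = 25/50
  D: (7/50) * 4 = 28/50
  G: (18/50) * 1 = 18/50
  E: (6/50) * 4 = 24/50
Sum = (56 + 25 + 28 + 18 + 24)/50 = 151/50

L = 151/50 = 3.0200 bits/symbol


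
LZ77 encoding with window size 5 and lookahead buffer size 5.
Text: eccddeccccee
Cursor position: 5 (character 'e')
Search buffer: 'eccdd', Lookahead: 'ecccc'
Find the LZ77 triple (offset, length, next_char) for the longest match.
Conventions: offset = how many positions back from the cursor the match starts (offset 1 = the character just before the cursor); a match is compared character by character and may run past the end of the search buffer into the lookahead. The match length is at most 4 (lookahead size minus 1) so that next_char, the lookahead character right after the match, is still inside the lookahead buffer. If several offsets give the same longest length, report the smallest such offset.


Try each offset into the search buffer:
  offset=1 (pos 4, char 'd'): match length 0
  offset=2 (pos 3, char 'd'): match length 0
  offset=3 (pos 2, char 'c'): match length 0
  offset=4 (pos 1, char 'c'): match length 0
  offset=5 (pos 0, char 'e'): match length 3
Longest match has length 3 at offset 5.
next_char = character at position 5 + 3 = 8 -> 'c'

Best match: offset=5, length=3 (matching 'ecc' starting at position 0)
LZ77 triple: (5, 3, 'c')


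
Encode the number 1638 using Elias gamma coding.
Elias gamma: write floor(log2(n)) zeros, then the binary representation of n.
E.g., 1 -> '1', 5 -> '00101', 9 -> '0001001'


num_bits = floor(log2(1638)) + 1 = 11
leading_zeros = num_bits - 1 = 10
binary(1638) = 11001100110

Elias gamma(1638) = '0000000000' + '11001100110' = 000000000011001100110 (21 bits)
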